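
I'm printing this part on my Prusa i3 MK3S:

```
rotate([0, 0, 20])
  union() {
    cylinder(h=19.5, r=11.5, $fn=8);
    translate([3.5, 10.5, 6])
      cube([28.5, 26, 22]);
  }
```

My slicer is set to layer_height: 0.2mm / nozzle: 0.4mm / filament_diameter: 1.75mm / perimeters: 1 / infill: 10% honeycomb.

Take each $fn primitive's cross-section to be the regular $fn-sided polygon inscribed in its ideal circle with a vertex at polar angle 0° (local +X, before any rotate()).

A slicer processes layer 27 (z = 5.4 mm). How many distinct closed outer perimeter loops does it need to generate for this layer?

At z = 5.4 mm: the r=11.5 cylinder contributes a regular 8-gon of circumradius 11.5; the cube at (3.5, 10.5) is not intersected at this z (z outside [6, 28]); Taking the union: only the r=11.5 cylinder is present, so the union is just that shape — 1 connected region; (whole slice rotated 20° about Z — lengths, areas and connectivity unchanged). The result has 1 disconnected region.

1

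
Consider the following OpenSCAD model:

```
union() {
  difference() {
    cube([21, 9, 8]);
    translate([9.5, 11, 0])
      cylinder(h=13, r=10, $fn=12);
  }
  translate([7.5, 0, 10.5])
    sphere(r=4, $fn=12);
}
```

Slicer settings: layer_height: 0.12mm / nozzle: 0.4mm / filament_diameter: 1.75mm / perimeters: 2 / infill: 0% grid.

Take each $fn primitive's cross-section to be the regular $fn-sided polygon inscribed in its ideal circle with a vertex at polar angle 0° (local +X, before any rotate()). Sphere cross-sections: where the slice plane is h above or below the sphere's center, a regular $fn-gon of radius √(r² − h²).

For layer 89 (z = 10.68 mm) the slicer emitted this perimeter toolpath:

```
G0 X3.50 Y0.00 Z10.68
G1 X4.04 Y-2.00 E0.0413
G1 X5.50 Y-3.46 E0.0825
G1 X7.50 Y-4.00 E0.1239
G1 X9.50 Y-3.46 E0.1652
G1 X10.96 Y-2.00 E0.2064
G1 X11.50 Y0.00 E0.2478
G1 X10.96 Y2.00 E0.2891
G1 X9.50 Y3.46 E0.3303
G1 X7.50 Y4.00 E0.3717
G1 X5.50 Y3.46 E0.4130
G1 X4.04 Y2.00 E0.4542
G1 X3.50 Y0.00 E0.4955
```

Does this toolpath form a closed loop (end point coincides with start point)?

Start point (G0): (3.50, 0.00). End point (last G1): the path returns to the start — closed.

yes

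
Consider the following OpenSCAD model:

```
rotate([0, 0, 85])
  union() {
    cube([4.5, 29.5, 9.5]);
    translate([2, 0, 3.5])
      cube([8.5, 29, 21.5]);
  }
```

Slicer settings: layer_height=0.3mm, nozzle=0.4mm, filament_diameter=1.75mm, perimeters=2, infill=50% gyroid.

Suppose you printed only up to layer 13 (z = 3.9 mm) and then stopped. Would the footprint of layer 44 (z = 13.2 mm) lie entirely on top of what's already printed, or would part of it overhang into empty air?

Compare the two slices. At z = 3.9: the cube is present — its section is the full 4.5×29.5 rectangle (area 132.75 mm²); the cube at (2, 0) is present — its section is the full 8.5×29 rectangle (area 246.50 mm²); Combining (union): the regions partially overlap — summed areas 379.25 mm² minus the doubly-counted overlap 72.50 mm² gives 306.75 mm² — area = 306.75 mm²; (whole slice rotated 85° about Z — lengths, areas and connectivity unchanged). At z = 13.2: the cube is not intersected at this z (z outside [0, 9.5]); the cube at (2, 0) (footprint 8.5×29) is included at this height (area 246.50 mm²); Combining (union): only the 8.5×29 cube at (2, 0) is present, so the union is just that shape — area = 246.50 mm²; (rotated 85° about Z; rotation is an isometry so areas/perimeters/island counts are preserved). Checking containment: the cross-section at z = 13.2 is a subset of the cross-section at z = 3.9.

entirely on top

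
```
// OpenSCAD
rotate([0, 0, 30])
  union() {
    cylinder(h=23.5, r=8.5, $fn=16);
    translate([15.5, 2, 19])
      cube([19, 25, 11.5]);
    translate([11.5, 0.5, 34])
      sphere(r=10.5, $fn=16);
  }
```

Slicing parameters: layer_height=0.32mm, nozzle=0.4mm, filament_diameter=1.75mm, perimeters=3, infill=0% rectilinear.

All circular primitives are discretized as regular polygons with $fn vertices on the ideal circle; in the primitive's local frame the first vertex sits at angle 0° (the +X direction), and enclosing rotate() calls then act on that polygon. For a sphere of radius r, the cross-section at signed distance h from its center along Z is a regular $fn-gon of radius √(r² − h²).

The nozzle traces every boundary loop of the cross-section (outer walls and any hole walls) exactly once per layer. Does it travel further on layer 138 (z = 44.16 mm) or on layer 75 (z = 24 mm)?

Layer 138 (z = 44.16): the cylinder does not reach this height (z outside [0, 23.5]); the cube at (15.5, 2) is absent (z outside [19, 30.5]); the r=10.5 sphere at (11.5, 0.5) slices to a regular 16-gon of circumradius 2.650 (√(r²−h²) with h=10.16 from center) (perimeter = 2·16·2.650·sin(180°/16) = 16.55 mm); Taking the union: only the r=10.5 sphere at (11.5, 0.5) is present, so the union is just that shape — boundary = 16.55 mm; (rotated 30° about Z; rotation is an isometry so areas/perimeters/island counts are preserved). So its perimeter = 16.55 mm. Layer 75 (z = 24): the cylinder is not intersected at this z (z outside [0, 23.5]); the cube at (15.5, 2) is present — its section is the full 19×25 rectangle (perimeter 88.00 mm); the sphere at (11.5, 0.5): section is a regular 16-gon, circumradius = √(r²−h²) = √(10.5²−10²) = 3.202 (perimeter = 2·16·3.202·sin(180°/16) = 19.99 mm); Taking the union: the 2 present regions are separate (no shared area or edge), so areas and boundary lengths simply add and each stays a separate island — boundary = 107.99 mm; (whole slice rotated 30° about Z — lengths, areas and connectivity unchanged). So its perimeter = 107.99 mm. Layer 75 is larger (107.99 vs 16.55 mm).

layer 75 (z = 24 mm)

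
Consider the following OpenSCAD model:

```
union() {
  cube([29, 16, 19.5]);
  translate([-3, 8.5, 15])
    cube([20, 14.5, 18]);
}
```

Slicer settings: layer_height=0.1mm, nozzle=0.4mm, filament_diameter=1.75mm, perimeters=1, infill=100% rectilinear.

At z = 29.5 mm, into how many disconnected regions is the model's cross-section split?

1

At z = 29.5 mm: the cube is absent (z outside [0, 19.5]); the cube at (-3, 8.5) (footprint 20×14.5) is included at this height; Taking the union: only the 20×14.5 cube at (-3, 8.5) is present, so the union is just that shape — 1 connected region. The result has 1 disconnected region.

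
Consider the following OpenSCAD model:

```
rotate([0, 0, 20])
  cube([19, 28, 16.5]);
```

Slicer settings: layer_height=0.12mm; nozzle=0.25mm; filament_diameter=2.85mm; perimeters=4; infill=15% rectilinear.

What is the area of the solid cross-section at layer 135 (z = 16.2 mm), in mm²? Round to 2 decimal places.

At z = 16.2 mm: the cube (footprint 19×28) is included at this height (area 532.00 mm²); (rotated 20° about Z; rotation is an isometry so areas/perimeters/island counts are preserved). Overall, the cross-section is a single solid region. Net area = 532.00 mm².

532.00 mm²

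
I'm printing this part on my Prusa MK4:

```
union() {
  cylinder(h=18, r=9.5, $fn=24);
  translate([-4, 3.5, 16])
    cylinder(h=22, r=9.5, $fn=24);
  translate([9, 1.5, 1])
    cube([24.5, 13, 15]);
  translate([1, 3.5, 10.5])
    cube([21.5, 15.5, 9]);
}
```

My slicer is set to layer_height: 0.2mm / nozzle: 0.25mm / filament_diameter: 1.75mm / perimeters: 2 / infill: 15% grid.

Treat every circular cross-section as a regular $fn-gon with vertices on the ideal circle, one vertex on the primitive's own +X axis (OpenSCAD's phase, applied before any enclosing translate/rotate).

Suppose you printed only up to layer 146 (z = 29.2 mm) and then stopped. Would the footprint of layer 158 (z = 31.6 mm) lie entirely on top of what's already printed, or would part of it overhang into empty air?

entirely on top

Compare the two slices. At z = 29.2: the cylinder does not reach this height (z outside [0, 18]); the r=9.5 cylinder at (-4, 3.5) contributes a regular 24-gon of circumradius 9.5 (area = (24/2)·9.500²·sin(360°/24) = 280.30 mm²); the cube at (9, 1.5) is absent (z outside [1, 16]); the cube at (1, 3.5) is absent (z outside [10.5, 19.5]); Taking the union: only the r=9.5 cylinder at (-4, 3.5) is present, so the union is just that shape — area = 280.30 mm². At z = 31.6: the cylinder is not intersected at this z (z outside [0, 18]); the r=9.5 cylinder at (-4, 3.5) contributes a regular 24-gon of circumradius 9.5 (area = (24/2)·9.500²·sin(360°/24) = 280.30 mm²); the cube at (9, 1.5) does not reach this height (z outside [1, 16]); the cube at (1, 3.5) is absent (z outside [10.5, 19.5]); Taking the union: only the r=9.5 cylinder at (-4, 3.5) is present, so the union is just that shape — area = 280.30 mm². Checking containment: the cross-section at z = 31.6 is a subset of the cross-section at z = 29.2.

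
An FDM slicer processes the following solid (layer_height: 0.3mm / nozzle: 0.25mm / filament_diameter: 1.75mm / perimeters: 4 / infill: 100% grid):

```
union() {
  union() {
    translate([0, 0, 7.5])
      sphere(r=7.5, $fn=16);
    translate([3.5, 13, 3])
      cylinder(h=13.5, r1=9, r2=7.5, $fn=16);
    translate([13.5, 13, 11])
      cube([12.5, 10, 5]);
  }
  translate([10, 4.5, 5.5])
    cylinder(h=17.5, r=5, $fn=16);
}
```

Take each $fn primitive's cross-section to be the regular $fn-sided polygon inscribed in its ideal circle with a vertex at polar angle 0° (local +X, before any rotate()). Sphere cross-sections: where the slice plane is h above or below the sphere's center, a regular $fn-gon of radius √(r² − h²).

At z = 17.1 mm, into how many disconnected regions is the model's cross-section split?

1

At z = 17.1 mm: the sphere does not reach this height (|z−center|=9.600 > r=7.5); the cone at (3.5, 13) is absent (z outside [3, 16.5]); the cube at (13.5, 13) is not intersected at this z (z outside [11, 16]); Combining (union): nothing is present at this height; the cylinder at (10, 4.5): section is a regular 16-gon, circumradius r=5; Taking the union: only the r=5 cylinder at (10, 4.5) is present, so the union is just that shape — 1 connected region. The result has 1 disconnected region.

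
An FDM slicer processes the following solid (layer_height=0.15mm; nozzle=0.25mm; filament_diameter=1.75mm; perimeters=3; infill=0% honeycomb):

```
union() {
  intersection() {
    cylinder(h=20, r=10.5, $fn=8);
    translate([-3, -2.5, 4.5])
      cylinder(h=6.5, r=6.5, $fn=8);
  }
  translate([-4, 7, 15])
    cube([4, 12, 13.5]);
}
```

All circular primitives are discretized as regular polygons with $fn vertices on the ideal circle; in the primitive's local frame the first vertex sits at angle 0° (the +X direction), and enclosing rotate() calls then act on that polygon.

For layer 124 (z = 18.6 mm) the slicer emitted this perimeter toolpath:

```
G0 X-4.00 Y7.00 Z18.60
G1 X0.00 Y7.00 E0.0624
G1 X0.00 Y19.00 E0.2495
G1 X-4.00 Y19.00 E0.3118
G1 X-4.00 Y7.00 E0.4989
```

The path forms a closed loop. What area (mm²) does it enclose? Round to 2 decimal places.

Apply the shoelace formula to the sequence of (X, Y) vertices; enclosed area = 48.00 mm².

48.00 mm²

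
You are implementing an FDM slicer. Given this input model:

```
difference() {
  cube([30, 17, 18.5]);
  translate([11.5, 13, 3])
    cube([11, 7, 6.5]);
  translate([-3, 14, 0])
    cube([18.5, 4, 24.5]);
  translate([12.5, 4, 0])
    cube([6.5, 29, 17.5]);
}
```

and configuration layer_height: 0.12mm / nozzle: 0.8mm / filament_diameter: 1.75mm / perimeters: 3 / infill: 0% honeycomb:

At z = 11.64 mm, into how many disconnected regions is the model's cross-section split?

At z = 11.64 mm: the 30×17 cube contributes its full rectangle; the cube at (11.5, 13) is not intersected at this z (z outside [3, 9.5]); the 18.5×4 cube at (-3, 14) contributes its full rectangle; the 6.5×29 cube at (12.5, 4) contributes its full rectangle; Subtracting the remaining from the first: starting from the 30×17 cube, the 18.5×4 cube at (-3, 14) partially overlaps it — only the 46.50 mm² overlap (of its 74.00 mm²) is removed, clipping the outline; the 6.5×29 cube at (12.5, 4) partially overlaps it — only the 75.50 mm² overlap (of its 188.50 mm²) is removed, clipping the outline — 1 connected region. The result has 1 disconnected region.

1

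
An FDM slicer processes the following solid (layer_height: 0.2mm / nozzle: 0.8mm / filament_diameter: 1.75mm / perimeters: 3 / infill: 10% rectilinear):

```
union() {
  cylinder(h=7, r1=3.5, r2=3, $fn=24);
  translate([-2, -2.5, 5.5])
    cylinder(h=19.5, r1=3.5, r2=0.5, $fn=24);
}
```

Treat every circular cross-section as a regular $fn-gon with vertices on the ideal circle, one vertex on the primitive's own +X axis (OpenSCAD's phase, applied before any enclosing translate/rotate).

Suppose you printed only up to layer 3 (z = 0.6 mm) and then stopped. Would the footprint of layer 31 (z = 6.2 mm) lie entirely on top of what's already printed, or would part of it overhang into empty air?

Compare the two slices. At z = 0.6: the cone: at t=0.086 of its height the radius interpolates to r₁+(r₂−r₁)t = 3.457, giving a regular 24-gon of that circumradius (area = (24/2)·3.457²·sin(360°/24) = 37.12 mm²); the cone at (-2, -2.5) is absent (z outside [5.5, 25]); Merging all regions: only the cone is present, so the union is just that shape — area = 37.12 mm². At z = 6.2: the cone contributes a regular 24-gon of circumradius 3.057 (interpolated between r1=3.5 and r2=3 at t=0.886) (area = (24/2)·3.057²·sin(360°/24) = 29.03 mm²); the cone at (-2, -2.5) (r1=3.5→r2=0.5) has section circumradius 3.392 here — a regular 24-gon (area = (24/2)·3.392²·sin(360°/24) = 35.74 mm²); Combining (union): the regions partially overlap — summed areas 64.77 mm² minus the doubly-counted overlap 12.62 mm² gives 52.15 mm² — area = 52.15 mm². Checking containment: at z = 6.2 the cross-section extends beyond the z = 0.6 cross-section by about 20.29 mm².

part overhangs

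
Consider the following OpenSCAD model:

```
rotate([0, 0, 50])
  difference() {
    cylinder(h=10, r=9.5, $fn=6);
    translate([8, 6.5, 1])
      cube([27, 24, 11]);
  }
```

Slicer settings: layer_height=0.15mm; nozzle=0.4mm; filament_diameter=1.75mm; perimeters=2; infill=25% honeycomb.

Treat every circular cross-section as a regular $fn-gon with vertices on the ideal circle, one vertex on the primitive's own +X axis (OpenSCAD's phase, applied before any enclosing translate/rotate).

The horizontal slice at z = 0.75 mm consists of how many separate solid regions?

1

At z = 0.75 mm: the cylinder: section is a regular 6-gon, circumradius r=9.5; the cube at (8, 6.5) is not intersected at this z (z outside [1, 12]); Taking the first minus the rest: none of the subtracted shapes is present at this height, so the r=9.5 cylinder is unchanged — 1 connected region; (rotated 50° about Z; rotation is an isometry so areas/perimeters/island counts are preserved). The result has 1 disconnected region.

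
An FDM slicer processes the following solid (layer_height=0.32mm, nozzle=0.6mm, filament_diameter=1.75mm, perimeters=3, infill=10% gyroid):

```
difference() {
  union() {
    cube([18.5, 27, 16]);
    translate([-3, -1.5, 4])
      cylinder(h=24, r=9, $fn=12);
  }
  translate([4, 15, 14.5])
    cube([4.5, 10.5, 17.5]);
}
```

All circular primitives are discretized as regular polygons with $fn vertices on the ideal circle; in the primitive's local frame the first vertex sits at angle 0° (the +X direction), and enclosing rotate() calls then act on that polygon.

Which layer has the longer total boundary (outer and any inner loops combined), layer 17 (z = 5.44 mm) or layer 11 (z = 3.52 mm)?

layer 17 (z = 5.44 mm)

Layer 17 (z = 5.44): the 18.5×27 cube contributes its full rectangle (perimeter 91.00 mm); the r=9 cylinder at (-3, -1.5) gives a regular 12-gon of circumradius 9 (constant along its height) (perimeter = 2·12·9.000·sin(180°/12) = 55.90 mm); Merging all regions: the regions partially overlap (shared area 26.26 mm²), so the edge portions inside another operand are dropped and the merged outline is re-measured after clipping — boundary = 125.29 mm; the cube at (4, 15) is absent (z outside [14.5, 32]); After the difference (first − rest): none of the subtracted shapes is present at this height, so that combined region is unchanged — boundary = 125.29 mm. So its perimeter = 125.29 mm. Layer 11 (z = 3.52): the cube (footprint 18.5×27) is included at this height (perimeter 91.00 mm); the cylinder at (-3, -1.5) is absent (z outside [4, 28]); Combining (union): only the 18.5×27 cube is present, so the union is just that shape — boundary = 91.00 mm; the cube at (4, 15) is not intersected at this z (z outside [14.5, 32]); Taking the first minus the rest: none of the subtracted shapes is present at this height, so that combined region is unchanged — boundary = 91.00 mm. So its perimeter = 91.00 mm. Layer 17 is larger (125.29 vs 91.00 mm).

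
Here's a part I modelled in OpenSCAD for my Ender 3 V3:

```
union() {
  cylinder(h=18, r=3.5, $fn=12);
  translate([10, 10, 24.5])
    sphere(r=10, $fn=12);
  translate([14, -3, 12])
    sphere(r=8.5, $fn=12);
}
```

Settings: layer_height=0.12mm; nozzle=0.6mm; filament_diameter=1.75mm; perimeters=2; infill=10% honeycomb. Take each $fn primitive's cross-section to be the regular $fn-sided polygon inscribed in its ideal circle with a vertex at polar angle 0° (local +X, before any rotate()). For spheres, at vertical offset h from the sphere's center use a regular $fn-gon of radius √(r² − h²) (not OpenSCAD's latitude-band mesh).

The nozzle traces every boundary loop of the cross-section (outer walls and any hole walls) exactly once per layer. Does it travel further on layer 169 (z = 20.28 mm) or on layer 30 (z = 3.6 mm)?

Layer 169 (z = 20.28): the cylinder is not intersected at this z (z outside [0, 18]); the r=10 sphere at (10, 10) contributes a regular 12-gon of circumradius √(10²−4.22²) = 9.066 (perimeter = 2·12·9.066·sin(180°/12) = 56.31 mm); the r=8.5 sphere at (14, -3) slices to a regular 12-gon of circumradius 1.921 (√(r²−h²) with h=8.28 from center) (perimeter = 2·12·1.921·sin(180°/12) = 11.93 mm); Combining (union): the 2 present regions are separate (no shared area or edge), so areas and boundary lengths simply add and each stays a separate island — boundary = 68.25 mm. So its perimeter = 68.25 mm. Layer 30 (z = 3.6): the r=3.5 cylinder contributes a regular 12-gon of circumradius 3.5 (perimeter = 2·12·3.500·sin(180°/12) = 21.74 mm); the sphere at (10, 10) does not reach this height (|z−center|=20.900 > r=10); the sphere at (14, -3): section is a regular 12-gon, circumradius = √(r²−h²) = √(8.5²−8.4²) = 1.300 (perimeter = 2·12·1.300·sin(180°/12) = 8.08 mm); Taking the union: the 2 present regions are separate (no shared area or edge), so areas and boundary lengths simply add and each stays a separate island — boundary = 29.82 mm. So its perimeter = 29.82 mm. Layer 169 is larger (68.25 vs 29.82 mm).

layer 169 (z = 20.28 mm)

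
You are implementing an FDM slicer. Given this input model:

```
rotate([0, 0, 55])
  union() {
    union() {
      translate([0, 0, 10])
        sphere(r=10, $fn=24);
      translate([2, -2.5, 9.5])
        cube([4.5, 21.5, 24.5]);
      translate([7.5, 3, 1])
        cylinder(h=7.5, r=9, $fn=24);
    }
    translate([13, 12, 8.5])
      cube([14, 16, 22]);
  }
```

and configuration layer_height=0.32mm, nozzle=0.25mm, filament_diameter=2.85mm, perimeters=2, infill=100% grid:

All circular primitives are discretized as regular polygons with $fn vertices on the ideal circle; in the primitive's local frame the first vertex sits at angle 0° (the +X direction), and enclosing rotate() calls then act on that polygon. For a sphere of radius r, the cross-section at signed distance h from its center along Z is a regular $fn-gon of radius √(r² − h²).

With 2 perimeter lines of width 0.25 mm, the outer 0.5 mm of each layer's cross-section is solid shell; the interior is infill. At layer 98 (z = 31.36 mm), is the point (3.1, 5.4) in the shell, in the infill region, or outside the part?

At z = 31.36 mm: the sphere is absent (|z−center|=21.360 > r=10); the cube at (2, -2.5) is present — its section is the full 4.5×21.5 rectangle; the cylinder at (7.5, 3) is not intersected at this z (z outside [1, 8.5]); Merging all regions: only the 4.5×21.5 cube at (2, -2.5) is present, so the union is just that shape — 1 connected region; the cube at (13, 12) does not reach this height (z outside [8.5, 30.5]); Combining (union): only the result so far is present, so the union is just that shape — 1 connected region; (rotated 55° about Z; rotation is an isometry so areas/perimeters/island counts are preserved). Overall, the cross-section is a single solid region. Undo the 55° rotation: the query point maps to (6.202, 0.558) in the un-rotated model frame. The nearest boundary edge runs (6.50, -2.50)→(6.50, 19.00); distance from the point to it = 0.30 mm. The point is inside the cross-section, 0.30 mm from the nearest boundary — within the 0.5 mm shell band (2 × 0.25).

shell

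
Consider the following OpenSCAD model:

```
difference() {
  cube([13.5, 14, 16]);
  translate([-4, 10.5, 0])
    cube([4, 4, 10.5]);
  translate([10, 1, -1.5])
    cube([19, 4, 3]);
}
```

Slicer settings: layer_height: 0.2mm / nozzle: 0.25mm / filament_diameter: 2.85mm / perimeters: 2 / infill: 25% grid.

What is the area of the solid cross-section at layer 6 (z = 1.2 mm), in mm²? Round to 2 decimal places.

At z = 1.2 mm: the cube is present — its section is the full 13.5×14 rectangle (area 189.00 mm²); the 4×4 cube at (-4, 10.5) contributes its full rectangle (area 16.00 mm²); the cube at (10, 1) is present — its section is the full 19×4 rectangle (area 76.00 mm²); Subtracting the remaining from the first: starting from the 13.5×14 cube (189.00 mm²), the 4×4 cube at (-4, 10.5) misses the remaining region (no effect); the 19×4 cube at (10, 1) partially overlaps it — only the 14.00 mm² overlap (of its 76.00 mm²) is removed, clipping the outline — area = 175.00 mm². Overall, the cross-section is a single solid region. Net area = 175.00 mm².

175.00 mm²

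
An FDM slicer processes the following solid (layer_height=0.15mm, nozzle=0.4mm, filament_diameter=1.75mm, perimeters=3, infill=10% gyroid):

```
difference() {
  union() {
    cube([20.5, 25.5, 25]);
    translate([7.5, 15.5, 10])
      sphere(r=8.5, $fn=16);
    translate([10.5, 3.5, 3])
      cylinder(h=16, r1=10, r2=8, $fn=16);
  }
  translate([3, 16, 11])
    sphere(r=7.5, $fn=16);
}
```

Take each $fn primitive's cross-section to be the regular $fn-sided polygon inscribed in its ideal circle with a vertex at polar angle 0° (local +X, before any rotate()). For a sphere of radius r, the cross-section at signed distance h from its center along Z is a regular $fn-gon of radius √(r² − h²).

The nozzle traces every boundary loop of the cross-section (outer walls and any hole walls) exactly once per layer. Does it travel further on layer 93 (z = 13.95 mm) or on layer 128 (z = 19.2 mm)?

Layer 93 (z = 13.95): the cube is present — its section is the full 20.5×25.5 rectangle (perimeter 92.00 mm); the sphere at (7.5, 15.5): section is a regular 16-gon, circumradius = √(r²−h²) = √(8.5²−3.95²) = 7.526 (perimeter = 2·16·7.526·sin(180°/16) = 46.99 mm); the cone at (10.5, 3.5) (r1=10→r2=8) has section circumradius 8.631 here — a regular 16-gon (perimeter = 2·16·8.631·sin(180°/16) = 53.88 mm); Merging all regions: the regions partially overlap (shared area 345.42 mm²), so the edge portions inside another operand are dropped and the merged outline is re-measured after clipping — boundary = 96.05 mm; the sphere at (3, 16): section is a regular 16-gon, circumradius = √(r²−h²) = √(7.5²−2.95²) = 6.895 (perimeter = 2·16·6.895·sin(180°/16) = 43.05 mm); After the difference (first − rest): starting from that combined region, the r=7.5 sphere at (3, 16) partially overlaps it — only the 112.31 mm² overlap (of its 145.57 mm²) is removed, clipping the outline — boundary = 111.56 mm. So its perimeter = 111.56 mm. Layer 128 (z = 19.2): the 20.5×25.5 cube contributes its full rectangle (perimeter 92.00 mm); the sphere at (7.5, 15.5) is absent (|z−center|=9.200 > r=8.5); the cone at (10.5, 3.5) does not reach this height (z outside [3, 19]); Merging all regions: only the 20.5×25.5 cube is present, so the union is just that shape — boundary = 92.00 mm; the sphere at (3, 16) is not intersected at this z (|z−center|=8.200 > r=7.5); Taking the first minus the rest: none of the subtracted shapes is present at this height, so the result so far is unchanged — boundary = 92.00 mm. So its perimeter = 92.00 mm. Layer 93 is larger (111.56 vs 92.00 mm).

layer 93 (z = 13.95 mm)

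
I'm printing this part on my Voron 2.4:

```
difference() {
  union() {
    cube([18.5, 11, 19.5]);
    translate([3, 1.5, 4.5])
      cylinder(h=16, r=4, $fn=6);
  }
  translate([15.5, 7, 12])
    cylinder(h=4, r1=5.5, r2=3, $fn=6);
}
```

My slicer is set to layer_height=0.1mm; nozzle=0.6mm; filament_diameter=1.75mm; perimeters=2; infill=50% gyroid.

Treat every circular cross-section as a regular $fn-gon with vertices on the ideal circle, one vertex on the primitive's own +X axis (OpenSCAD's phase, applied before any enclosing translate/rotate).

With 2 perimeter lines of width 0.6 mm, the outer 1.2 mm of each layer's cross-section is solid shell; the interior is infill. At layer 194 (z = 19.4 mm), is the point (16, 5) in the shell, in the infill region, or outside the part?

infill

At z = 19.4 mm: the cube (footprint 18.5×11) is included at this height; the r=4 cylinder at (3, 1.5) gives a regular 6-gon of circumradius 4 (constant along its height); Combining (union): the regions partially overlap (shared area 29.77 mm²), so overlapping operands fuse into one piece — 1 connected region; the cone at (15.5, 7) is not intersected at this z (z outside [12, 16]); After the difference (first − rest): none of the subtracted shapes is present at this height, so that combined region is unchanged — 1 connected region. Overall, the cross-section is a single solid region. The nearest boundary edge runs (18.50, 11.00)→(18.50, 0.00); distance from the point to it = 2.50 mm. The point is inside the cross-section and 2.50 mm from the nearest boundary — more than the 1.2 mm shell width (2 × 0.6), so it's in the infill interior.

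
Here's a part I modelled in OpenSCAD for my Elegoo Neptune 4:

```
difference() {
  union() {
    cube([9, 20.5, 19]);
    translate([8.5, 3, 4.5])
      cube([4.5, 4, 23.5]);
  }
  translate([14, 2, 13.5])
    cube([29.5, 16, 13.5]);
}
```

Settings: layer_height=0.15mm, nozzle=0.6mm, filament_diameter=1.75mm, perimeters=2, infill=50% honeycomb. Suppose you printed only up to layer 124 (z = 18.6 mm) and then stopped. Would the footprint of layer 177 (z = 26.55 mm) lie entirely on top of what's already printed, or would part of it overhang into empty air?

Compare the two slices. At z = 18.6: the 9×20.5 cube contributes its full rectangle (area 184.50 mm²); the cube at (8.5, 3) is present — its section is the full 4.5×4 rectangle (area 18.00 mm²); Taking the union: the regions partially overlap — summed areas 202.50 mm² minus the doubly-counted overlap 2.00 mm² gives 200.50 mm² — area = 200.50 mm²; the cube at (14, 2) (footprint 29.5×16) is included at this height (area 472.00 mm²); Taking the first minus the rest: starting from the result so far (200.50 mm²), the 29.5×16 cube at (14, 2) misses the remaining region (no effect) — area = 200.50 mm². At z = 26.55: the cube is absent (z outside [0, 19]); the cube at (8.5, 3) (footprint 4.5×4) is included at this height (area 18.00 mm²); Merging all regions: only the 4.5×4 cube at (8.5, 3) is present, so the union is just that shape — area = 18.00 mm²; the cube at (14, 2) (footprint 29.5×16) is included at this height (area 472.00 mm²); Subtracting the remaining from the first: starting from the result so far (18.00 mm²), the 29.5×16 cube at (14, 2) misses the remaining region (no effect) — area = 18.00 mm². Checking containment: the cross-section at z = 26.55 is a subset of the cross-section at z = 18.6.

entirely on top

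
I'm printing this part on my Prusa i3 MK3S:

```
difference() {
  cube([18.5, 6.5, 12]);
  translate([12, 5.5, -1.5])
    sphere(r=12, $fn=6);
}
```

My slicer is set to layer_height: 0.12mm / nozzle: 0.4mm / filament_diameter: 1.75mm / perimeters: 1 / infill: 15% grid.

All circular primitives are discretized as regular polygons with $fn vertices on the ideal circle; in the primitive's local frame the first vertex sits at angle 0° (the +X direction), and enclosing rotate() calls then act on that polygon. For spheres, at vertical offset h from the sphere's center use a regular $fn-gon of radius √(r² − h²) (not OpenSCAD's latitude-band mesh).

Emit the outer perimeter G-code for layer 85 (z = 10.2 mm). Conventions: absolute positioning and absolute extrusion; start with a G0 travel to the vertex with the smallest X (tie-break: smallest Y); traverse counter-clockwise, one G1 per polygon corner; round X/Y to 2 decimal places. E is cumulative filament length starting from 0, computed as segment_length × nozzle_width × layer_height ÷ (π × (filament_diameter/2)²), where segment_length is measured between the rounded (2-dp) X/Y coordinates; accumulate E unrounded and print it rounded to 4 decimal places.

At z = 10.2 mm: the cube (footprint 18.5×6.5) is included at this height; the r=12 sphere at (12, 5.5) slices to a regular 6-gon of circumradius 2.666 (√(r²−h²) with h=11.7 from center); Subtracting the remaining from the first: starting from the 18.5×6.5 cube, the r=12 sphere at (12, 5.5) partially overlaps it — only the 13.99 mm² overlap (of its 18.47 mm²) is removed, clipping the outline — 1 connected region. The outline is a single polygon with 10 vertices. Extrusion per mm of travel: 0.4 × 0.12 / (π × 0.875²) = 0.019956. Accumulating E over each segment gives final E = 1.1202.

G0 X0.00 Y0.00 Z10.20
G1 X18.50 Y0.00 E0.3692
G1 X18.50 Y6.50 E0.4989
G1 X14.09 Y6.50 E0.5869
G1 X14.67 Y5.50 E0.6100
G1 X13.33 Y3.19 E0.6633
G1 X10.67 Y3.19 E0.7164
G1 X9.33 Y5.50 E0.7696
G1 X9.91 Y6.50 E0.7927
G1 X0.00 Y6.50 E0.9905
G1 X0.00 Y0.00 E1.1202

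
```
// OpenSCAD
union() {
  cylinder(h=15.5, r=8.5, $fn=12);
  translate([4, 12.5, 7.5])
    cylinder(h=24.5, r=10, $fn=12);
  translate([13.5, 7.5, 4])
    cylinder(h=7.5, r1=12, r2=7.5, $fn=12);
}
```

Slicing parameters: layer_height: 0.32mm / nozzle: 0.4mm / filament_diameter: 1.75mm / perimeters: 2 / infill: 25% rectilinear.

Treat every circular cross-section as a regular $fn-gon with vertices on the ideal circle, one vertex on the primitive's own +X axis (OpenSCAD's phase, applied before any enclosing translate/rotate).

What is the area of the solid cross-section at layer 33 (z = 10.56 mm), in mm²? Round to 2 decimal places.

At z = 10.56 mm: the cylinder: section is a regular 12-gon, circumradius r=8.5 (area = (12/2)·8.500²·sin(360°/12) = 216.75 mm²); the r=10 cylinder at (4, 12.5) gives a regular 12-gon of circumradius 10 (constant along its height) (area = (12/2)·10.000²·sin(360°/12) = 300.00 mm²); the cone at (13.5, 7.5) (r1=12→r2=7.5) has section circumradius 8.064 here — a regular 12-gon (area = (12/2)·8.064²·sin(360°/12) = 195.08 mm²); Merging all regions: the regions partially overlap — summed areas 711.83 mm² minus the doubly-counted overlap 109.66 mm² gives 602.18 mm² — area = 602.18 mm². Overall, the cross-section is a single solid region. Net area = 602.18 mm².

602.18 mm²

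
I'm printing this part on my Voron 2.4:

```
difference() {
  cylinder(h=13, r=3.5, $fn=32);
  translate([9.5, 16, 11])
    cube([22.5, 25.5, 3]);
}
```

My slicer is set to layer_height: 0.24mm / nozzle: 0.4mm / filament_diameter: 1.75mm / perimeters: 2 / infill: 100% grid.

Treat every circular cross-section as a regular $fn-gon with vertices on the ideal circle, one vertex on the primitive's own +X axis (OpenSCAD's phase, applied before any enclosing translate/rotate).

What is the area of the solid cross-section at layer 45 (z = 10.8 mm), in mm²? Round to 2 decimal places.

38.24 mm²

At z = 10.8 mm: the cylinder: section is a regular 32-gon, circumradius r=3.5 (area = (32/2)·3.500²·sin(360°/32) = 38.24 mm²); the cube at (9.5, 16) is not intersected at this z (z outside [11, 14]); Taking the first minus the rest: none of the subtracted shapes is present at this height, so the r=3.5 cylinder is unchanged — area = 38.24 mm². Overall, the cross-section is a single solid region. Net area = 38.24 mm².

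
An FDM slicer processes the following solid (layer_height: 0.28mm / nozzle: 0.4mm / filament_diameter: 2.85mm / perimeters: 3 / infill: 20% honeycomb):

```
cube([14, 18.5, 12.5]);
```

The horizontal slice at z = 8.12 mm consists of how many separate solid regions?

At z = 8.12 mm: the cube is present — its section is the full 14×18.5 rectangle. The result has 1 disconnected region.

1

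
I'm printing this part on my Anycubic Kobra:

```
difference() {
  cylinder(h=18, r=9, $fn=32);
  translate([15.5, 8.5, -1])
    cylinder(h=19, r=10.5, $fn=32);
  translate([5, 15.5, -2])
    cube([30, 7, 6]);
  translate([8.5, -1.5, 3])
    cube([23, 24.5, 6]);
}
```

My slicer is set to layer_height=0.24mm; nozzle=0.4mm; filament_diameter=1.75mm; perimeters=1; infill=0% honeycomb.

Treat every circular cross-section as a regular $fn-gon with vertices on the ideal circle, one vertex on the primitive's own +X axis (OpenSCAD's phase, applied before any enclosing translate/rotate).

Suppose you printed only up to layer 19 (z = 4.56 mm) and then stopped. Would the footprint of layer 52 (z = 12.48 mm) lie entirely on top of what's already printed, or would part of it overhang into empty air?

Compare the two slices. At z = 4.56: the cylinder: section is a regular 32-gon, circumradius r=9 (area = (32/2)·9.000²·sin(360°/32) = 252.84 mm²); the r=10.5 cylinder at (15.5, 8.5) gives a regular 32-gon of circumradius 10.5 (constant along its height) (area = (32/2)·10.500²·sin(360°/32) = 344.14 mm²); the cube at (5, 15.5) does not reach this height (z outside [-2, 4]); the cube at (8.5, -1.5) (footprint 23×24.5) is included at this height (area 563.50 mm²); After the difference (first − rest): starting from the r=9 cylinder (252.84 mm²), the r=10.5 cylinder at (15.5, 8.5) partially overlaps it — only the 9.53 mm² overlap (of its 344.14 mm²) is removed, clipping the outline; the 23×24.5 cube at (8.5, -1.5) partially overlaps it — only the 0.89 mm² overlap (of its 563.50 mm²) is removed, clipping the outline — area = 242.41 mm². At z = 12.48: the r=9 cylinder gives a regular 32-gon of circumradius 9 (constant along its height) (area = (32/2)·9.000²·sin(360°/32) = 252.84 mm²); the r=10.5 cylinder at (15.5, 8.5) gives a regular 32-gon of circumradius 10.5 (constant along its height) (area = (32/2)·10.500²·sin(360°/32) = 344.14 mm²); the cube at (5, 15.5) is absent (z outside [-2, 4]); the cube at (8.5, -1.5) does not reach this height (z outside [3, 9]); After the difference (first − rest): starting from the r=9 cylinder (252.84 mm²), the r=10.5 cylinder at (15.5, 8.5) partially overlaps it — only the 9.53 mm² overlap (of its 344.14 mm²) is removed, clipping the outline — area = 243.31 mm². Checking containment: at z = 12.48 the cross-section extends beyond the z = 4.56 cross-section by about 0.89 mm².

part overhangs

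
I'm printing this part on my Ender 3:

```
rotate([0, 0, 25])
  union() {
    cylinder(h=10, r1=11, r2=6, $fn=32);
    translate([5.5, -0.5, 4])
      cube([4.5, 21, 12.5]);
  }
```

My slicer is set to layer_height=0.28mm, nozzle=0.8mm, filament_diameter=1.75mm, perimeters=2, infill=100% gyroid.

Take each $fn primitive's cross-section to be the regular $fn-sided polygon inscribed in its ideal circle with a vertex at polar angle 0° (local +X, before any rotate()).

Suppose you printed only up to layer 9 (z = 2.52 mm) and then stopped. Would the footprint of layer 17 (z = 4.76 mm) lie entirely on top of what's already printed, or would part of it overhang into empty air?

Compare the two slices. At z = 2.52: the cone: at t=0.252 of its height the radius interpolates to r₁+(r₂−r₁)t = 9.740, giving a regular 32-gon of that circumradius (area = (32/2)·9.740²·sin(360°/32) = 296.12 mm²); the cube at (5.5, -0.5) is absent (z outside [4, 16.5]); Combining (union): only the cone is present, so the union is just that shape — area = 296.12 mm²; (rotated 25° about Z; rotation is an isometry so areas/perimeters/island counts are preserved). At z = 4.76: the cone contributes a regular 32-gon of circumradius 8.620 (interpolated between r1=11 and r2=6 at t=0.476) (area = (32/2)·8.620²·sin(360°/32) = 231.94 mm²); the cube at (5.5, -0.5) (footprint 4.5×21) is included at this height (area 94.50 mm²); Merging all regions: the regions partially overlap — summed areas 326.44 mm² minus the doubly-counted overlap 15.74 mm² gives 310.70 mm² — area = 310.70 mm²; (rotated 25° about Z; rotation is an isometry so areas/perimeters/island counts are preserved). Checking containment: at z = 4.76 the cross-section extends beyond the z = 2.52 cross-section by about 68.75 mm².

part overhangs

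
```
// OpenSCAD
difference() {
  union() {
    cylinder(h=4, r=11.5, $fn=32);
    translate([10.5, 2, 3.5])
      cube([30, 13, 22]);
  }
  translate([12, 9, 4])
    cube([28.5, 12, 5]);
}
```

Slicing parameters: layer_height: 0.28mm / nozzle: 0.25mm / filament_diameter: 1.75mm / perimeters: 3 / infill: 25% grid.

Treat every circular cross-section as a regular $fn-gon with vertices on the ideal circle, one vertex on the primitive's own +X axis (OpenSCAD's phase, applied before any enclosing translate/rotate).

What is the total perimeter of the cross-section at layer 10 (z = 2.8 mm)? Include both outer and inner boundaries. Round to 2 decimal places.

At z = 2.8 mm: the cylinder: section is a regular 32-gon, circumradius r=11.5 (perimeter = 2·32·11.500·sin(180°/32) = 72.14 mm); the cube at (10.5, 2) is absent (z outside [3.5, 25.5]); Merging all regions: only the r=11.5 cylinder is present, so the union is just that shape — boundary = 72.14 mm; the cube at (12, 9) does not reach this height (z outside [4, 9]); After the difference (first − rest): none of the subtracted shapes is present at this height, so that combined region is unchanged — boundary = 72.14 mm. Overall, the cross-section is a single solid region. Total boundary length (outer) = 72.14 mm.

72.14 mm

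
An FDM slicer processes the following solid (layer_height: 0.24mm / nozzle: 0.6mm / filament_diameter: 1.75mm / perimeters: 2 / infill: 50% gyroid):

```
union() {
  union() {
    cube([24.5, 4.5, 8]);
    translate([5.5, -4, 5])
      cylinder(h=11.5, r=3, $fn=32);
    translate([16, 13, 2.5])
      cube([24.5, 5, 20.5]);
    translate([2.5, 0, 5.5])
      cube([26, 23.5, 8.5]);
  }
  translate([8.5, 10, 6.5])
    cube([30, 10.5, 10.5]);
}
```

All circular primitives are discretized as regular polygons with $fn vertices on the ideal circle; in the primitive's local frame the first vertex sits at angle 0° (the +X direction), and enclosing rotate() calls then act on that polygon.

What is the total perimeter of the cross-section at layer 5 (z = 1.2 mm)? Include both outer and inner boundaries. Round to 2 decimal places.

58.00 mm

At z = 1.2 mm: the cube is present — its section is the full 24.5×4.5 rectangle (perimeter 58.00 mm); the cylinder at (5.5, -4) is not intersected at this z (z outside [5, 16.5]); the cube at (16, 13) is not intersected at this z (z outside [2.5, 23]); the cube at (2.5, 0) does not reach this height (z outside [5.5, 14]); Taking the union: only the 24.5×4.5 cube is present, so the union is just that shape — boundary = 58.00 mm; the cube at (8.5, 10) is absent (z outside [6.5, 17]); Taking the union: only the result so far is present, so the union is just that shape — boundary = 58.00 mm. Overall, the cross-section is a single solid region. Total boundary length (outer) = 58.00 mm.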